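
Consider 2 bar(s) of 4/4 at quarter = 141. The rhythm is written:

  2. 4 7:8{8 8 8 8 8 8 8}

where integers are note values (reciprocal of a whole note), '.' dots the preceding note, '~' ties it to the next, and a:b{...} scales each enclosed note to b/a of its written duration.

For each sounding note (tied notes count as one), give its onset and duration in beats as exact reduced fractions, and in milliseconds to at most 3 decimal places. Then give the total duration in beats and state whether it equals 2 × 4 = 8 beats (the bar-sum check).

1) 0.0ms=0b +1276.596ms=3b
2) 1276.596ms=3b +425.532ms=1b
3) 1702.128ms=4b +243.161ms=4/7b
4) 1945.289ms=32/7b +243.161ms=4/7b
5) 2188.45ms=36/7b +243.161ms=4/7b
6) 2431.611ms=40/7b +243.161ms=4/7b
7) 2674.772ms=44/7b +243.161ms=4/7b
8) 2917.933ms=48/7b +243.161ms=4/7b
9) 3161.094ms=52/7b +243.161ms=4/7b
Σ=8b of 8 (141bpm 4/4) — PASS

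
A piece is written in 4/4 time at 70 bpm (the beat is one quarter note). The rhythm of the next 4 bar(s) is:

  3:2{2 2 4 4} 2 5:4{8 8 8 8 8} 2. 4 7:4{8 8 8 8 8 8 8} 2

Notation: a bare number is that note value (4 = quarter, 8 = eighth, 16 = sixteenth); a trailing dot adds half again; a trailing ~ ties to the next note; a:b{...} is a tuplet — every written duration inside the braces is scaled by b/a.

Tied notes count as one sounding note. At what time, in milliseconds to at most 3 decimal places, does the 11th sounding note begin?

note 11 onset = 8b = 6857.143ms

1. 0.0ms @ 0 + 1142.857ms (4/3)
2. 1142.857ms @ 4/3 + 1142.857ms (4/3)
3. 2285.714ms @ 8/3 + 571.429ms (2/3)
4. 2857.143ms @ 10/3 + 571.429ms (2/3)
5. 3428.571ms @ 4 + 1714.286ms (2)
6. 5142.857ms @ 6 + 342.857ms (2/5)
7. 5485.714ms @ 32/5 + 342.857ms (2/5)
8. 5828.571ms @ 34/5 + 342.857ms (2/5)
9. 6171.429ms @ 36/5 + 342.857ms (2/5)
10. 6514.286ms @ 38/5 + 342.857ms (2/5)
11. 6857.143ms @ 8 + 2571.429ms (3)
12. 9428.571ms @ 11 + 857.143ms (1)
13. 10285.714ms @ 12 + 244.898ms (2/7)
14. 10530.612ms @ 86/7 + 244.898ms (2/7)
15. 10775.51ms @ 88/7 + 244.898ms (2/7)
16. 11020.408ms @ 90/7 + 244.898ms (2/7)
17. 11265.306ms @ 92/7 + 244.898ms (2/7)
18. 11510.204ms @ 94/7 + 244.898ms (2/7)
19. 11755.102ms @ 96/7 + 244.898ms (2/7)
20. 12000.0ms @ 14 + 1714.286ms (2)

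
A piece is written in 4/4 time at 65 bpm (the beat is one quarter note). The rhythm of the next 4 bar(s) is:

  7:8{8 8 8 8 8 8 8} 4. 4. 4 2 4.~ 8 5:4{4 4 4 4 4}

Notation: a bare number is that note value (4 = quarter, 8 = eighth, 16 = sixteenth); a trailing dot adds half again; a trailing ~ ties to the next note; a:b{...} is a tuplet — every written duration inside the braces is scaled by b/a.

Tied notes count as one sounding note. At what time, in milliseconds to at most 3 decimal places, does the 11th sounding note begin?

1. 0.0ms @ 0 + 527.473ms (4/7)
2. 527.473ms @ 4/7 + 527.473ms (4/7)
3. 1054.945ms @ 8/7 + 527.473ms (4/7)
4. 1582.418ms @ 12/7 + 527.473ms (4/7)
5. 2109.89ms @ 16/7 + 527.473ms (4/7)
6. 2637.363ms @ 20/7 + 527.473ms (4/7)
7. 3164.835ms @ 24/7 + 527.473ms (4/7)
8. 3692.308ms @ 4 + 1384.615ms (3/2)
9. 5076.923ms @ 11/2 + 1384.615ms (3/2)
10. 6461.538ms @ 7 + 923.077ms (1)
11. 7384.615ms @ 8 + 1846.154ms (2)
12. 9230.769ms @ 10 + 1846.154ms (2)
13. 11076.923ms @ 12 + 738.462ms (4/5)
14. 11815.385ms @ 64/5 + 738.462ms (4/5)
15. 12553.846ms @ 68/5 + 738.462ms (4/5)
16. 13292.308ms @ 72/5 + 738.462ms (4/5)
17. 14030.769ms @ 76/5 + 738.462ms (4/5)

note 11 onset = 8b = 7384.615ms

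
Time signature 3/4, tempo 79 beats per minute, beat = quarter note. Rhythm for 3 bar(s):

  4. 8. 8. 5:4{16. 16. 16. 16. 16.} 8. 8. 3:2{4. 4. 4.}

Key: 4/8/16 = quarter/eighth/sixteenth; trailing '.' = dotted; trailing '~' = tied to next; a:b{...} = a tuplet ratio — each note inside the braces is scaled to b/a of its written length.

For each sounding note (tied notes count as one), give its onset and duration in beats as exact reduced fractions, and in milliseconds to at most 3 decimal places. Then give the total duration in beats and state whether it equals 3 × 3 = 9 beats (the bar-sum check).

1) 0.0ms=0b +1139.241ms=3/2b
2) 1139.241ms=3/2b +569.62ms=3/4b
3) 1708.861ms=9/4b +569.62ms=3/4b
4) 2278.481ms=3b +227.848ms=3/10b
5) 2506.329ms=33/10b +227.848ms=3/10b
6) 2734.177ms=18/5b +227.848ms=3/10b
7) 2962.025ms=39/10b +227.848ms=3/10b
8) 3189.873ms=21/5b +227.848ms=3/10b
9) 3417.722ms=9/2b +569.62ms=3/4b
10) 3987.342ms=21/4b +569.62ms=3/4b
11) 4556.962ms=6b +759.494ms=1b
12) 5316.456ms=7b +759.494ms=1b
13) 6075.949ms=8b +759.494ms=1b
Σ=9b of 9 (79bpm 3/4) — PASS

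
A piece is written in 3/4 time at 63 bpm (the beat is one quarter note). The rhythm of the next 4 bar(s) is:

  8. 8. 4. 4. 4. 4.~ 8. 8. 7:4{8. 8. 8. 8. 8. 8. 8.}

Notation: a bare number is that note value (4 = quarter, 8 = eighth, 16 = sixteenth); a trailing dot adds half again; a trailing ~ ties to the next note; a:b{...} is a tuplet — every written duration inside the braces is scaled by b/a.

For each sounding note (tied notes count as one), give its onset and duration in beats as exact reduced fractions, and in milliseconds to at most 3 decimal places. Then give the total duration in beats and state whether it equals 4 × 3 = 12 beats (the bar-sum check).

1) 0.0ms=0b +714.286ms=3/4b
2) 714.286ms=3/4b +714.286ms=3/4b
3) 1428.571ms=3/2b +1428.571ms=3/2b
4) 2857.143ms=3b +1428.571ms=3/2b
5) 4285.714ms=9/2b +1428.571ms=3/2b
6) 5714.286ms=6b +2142.857ms=9/4b
7) 7857.143ms=33/4b +714.286ms=3/4b
8) 8571.429ms=9b +408.163ms=3/7b
9) 8979.592ms=66/7b +408.163ms=3/7b
10) 9387.755ms=69/7b +408.163ms=3/7b
11) 9795.918ms=72/7b +408.163ms=3/7b
12) 10204.082ms=75/7b +408.163ms=3/7b
13) 10612.245ms=78/7b +408.163ms=3/7b
14) 11020.408ms=81/7b +408.163ms=3/7b
Σ=12b of 12 (63bpm 3/4) — PASS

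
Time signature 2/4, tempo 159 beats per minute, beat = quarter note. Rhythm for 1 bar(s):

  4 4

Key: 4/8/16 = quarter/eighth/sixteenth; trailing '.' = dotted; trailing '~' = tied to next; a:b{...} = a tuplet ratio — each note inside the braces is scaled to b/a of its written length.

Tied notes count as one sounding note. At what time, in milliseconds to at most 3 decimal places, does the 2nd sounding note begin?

1. 0.0ms @ 0 + 377.358ms (1)
2. 377.358ms @ 1 + 377.358ms (1)

note 2 onset = 1b = 377.358ms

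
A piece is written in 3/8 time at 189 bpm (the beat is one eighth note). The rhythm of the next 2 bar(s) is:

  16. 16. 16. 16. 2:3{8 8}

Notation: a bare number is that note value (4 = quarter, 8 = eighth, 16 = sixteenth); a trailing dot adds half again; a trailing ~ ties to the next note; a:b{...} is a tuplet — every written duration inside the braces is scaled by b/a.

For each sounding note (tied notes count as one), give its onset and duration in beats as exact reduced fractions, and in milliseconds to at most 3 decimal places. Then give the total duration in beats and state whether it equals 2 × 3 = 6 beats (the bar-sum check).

1) 0.0ms=0b +238.095ms=3/4b
2) 238.095ms=3/4b +238.095ms=3/4b
3) 476.19ms=3/2b +238.095ms=3/4b
4) 714.286ms=9/4b +238.095ms=3/4b
5) 952.381ms=3b +476.19ms=3/2b
6) 1428.571ms=9/2b +476.19ms=3/2b
Σ=6b of 6 (189bpm 3/8) — PASS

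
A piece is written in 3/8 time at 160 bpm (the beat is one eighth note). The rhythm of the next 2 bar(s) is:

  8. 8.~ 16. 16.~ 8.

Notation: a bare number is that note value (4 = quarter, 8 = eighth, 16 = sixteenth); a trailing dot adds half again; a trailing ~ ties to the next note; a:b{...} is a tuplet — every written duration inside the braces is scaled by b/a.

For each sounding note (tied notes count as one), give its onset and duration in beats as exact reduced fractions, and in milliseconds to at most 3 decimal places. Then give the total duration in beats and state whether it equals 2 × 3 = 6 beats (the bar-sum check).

1) 0.0ms=0b +562.5ms=3/2b
2) 562.5ms=3/2b +843.75ms=9/4b
3) 1406.25ms=15/4b +843.75ms=9/4b
Σ=6b of 6 (160bpm 3/8) — PASS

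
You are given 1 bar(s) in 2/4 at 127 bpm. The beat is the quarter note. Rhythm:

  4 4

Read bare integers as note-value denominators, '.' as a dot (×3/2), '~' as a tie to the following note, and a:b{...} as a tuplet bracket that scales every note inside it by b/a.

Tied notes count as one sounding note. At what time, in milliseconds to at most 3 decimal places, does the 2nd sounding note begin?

note 2 onset = 1b = 472.441ms

1. 0.0ms @ 0 + 472.441ms (1)
2. 472.441ms @ 1 + 472.441ms (1)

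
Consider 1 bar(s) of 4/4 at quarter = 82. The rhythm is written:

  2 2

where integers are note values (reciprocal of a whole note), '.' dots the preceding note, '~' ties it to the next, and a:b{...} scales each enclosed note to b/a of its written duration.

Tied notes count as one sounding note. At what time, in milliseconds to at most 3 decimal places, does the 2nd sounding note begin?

1. 0.0ms @ 0 + 1463.415ms (2)
2. 1463.415ms @ 2 + 1463.415ms (2)

note 2 onset = 2b = 1463.415ms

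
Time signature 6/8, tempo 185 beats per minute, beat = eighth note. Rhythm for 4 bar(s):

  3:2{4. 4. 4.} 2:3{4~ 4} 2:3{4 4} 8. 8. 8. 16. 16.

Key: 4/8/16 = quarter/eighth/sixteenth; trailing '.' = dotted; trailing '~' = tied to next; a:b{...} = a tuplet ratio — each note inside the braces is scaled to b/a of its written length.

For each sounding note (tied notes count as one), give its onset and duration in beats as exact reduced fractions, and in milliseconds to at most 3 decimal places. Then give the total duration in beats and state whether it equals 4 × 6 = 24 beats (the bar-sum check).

1) 0.0ms=0b +648.649ms=2b
2) 648.649ms=2b +648.649ms=2b
3) 1297.297ms=4b +648.649ms=2b
4) 1945.946ms=6b +1945.946ms=6b
5) 3891.892ms=12b +972.973ms=3b
6) 4864.865ms=15b +972.973ms=3b
7) 5837.838ms=18b +486.486ms=3/2b
8) 6324.324ms=39/2b +486.486ms=3/2b
9) 6810.811ms=21b +486.486ms=3/2b
10) 7297.297ms=45/2b +243.243ms=3/4b
11) 7540.541ms=93/4b +243.243ms=3/4b
Σ=24b of 24 (185bpm 6/8) — PASS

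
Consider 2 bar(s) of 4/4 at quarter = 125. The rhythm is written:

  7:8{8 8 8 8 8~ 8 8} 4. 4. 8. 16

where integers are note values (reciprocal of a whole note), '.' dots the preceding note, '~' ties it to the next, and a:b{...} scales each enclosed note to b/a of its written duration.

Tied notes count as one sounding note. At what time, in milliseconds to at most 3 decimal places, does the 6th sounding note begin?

note 6 onset = 24/7b = 1645.714ms

1. 0.0ms @ 0 + 274.286ms (4/7)
2. 274.286ms @ 4/7 + 274.286ms (4/7)
3. 548.571ms @ 8/7 + 274.286ms (4/7)
4. 822.857ms @ 12/7 + 274.286ms (4/7)
5. 1097.143ms @ 16/7 + 548.571ms (8/7)
6. 1645.714ms @ 24/7 + 274.286ms (4/7)
7. 1920.0ms @ 4 + 720.0ms (3/2)
8. 2640.0ms @ 11/2 + 720.0ms (3/2)
9. 3360.0ms @ 7 + 360.0ms (3/4)
10. 3720.0ms @ 31/4 + 120.0ms (1/4)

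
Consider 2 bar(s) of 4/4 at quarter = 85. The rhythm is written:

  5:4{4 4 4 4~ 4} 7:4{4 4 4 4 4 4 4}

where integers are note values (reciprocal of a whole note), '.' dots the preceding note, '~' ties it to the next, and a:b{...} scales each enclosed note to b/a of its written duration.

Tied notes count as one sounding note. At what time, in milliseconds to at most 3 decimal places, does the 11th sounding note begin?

note 11 onset = 52/7b = 5243.697ms

1. 0.0ms @ 0 + 564.706ms (4/5)
2. 564.706ms @ 4/5 + 564.706ms (4/5)
3. 1129.412ms @ 8/5 + 564.706ms (4/5)
4. 1694.118ms @ 12/5 + 1129.412ms (8/5)
5. 2823.529ms @ 4 + 403.361ms (4/7)
6. 3226.891ms @ 32/7 + 403.361ms (4/7)
7. 3630.252ms @ 36/7 + 403.361ms (4/7)
8. 4033.613ms @ 40/7 + 403.361ms (4/7)
9. 4436.975ms @ 44/7 + 403.361ms (4/7)
10. 4840.336ms @ 48/7 + 403.361ms (4/7)
11. 5243.697ms @ 52/7 + 403.361ms (4/7)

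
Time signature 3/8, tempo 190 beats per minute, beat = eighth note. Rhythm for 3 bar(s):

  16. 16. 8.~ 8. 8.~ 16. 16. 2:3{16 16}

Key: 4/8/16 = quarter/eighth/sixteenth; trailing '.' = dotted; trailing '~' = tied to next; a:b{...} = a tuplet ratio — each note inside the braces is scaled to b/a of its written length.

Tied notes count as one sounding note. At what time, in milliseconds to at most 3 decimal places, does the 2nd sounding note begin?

note 2 onset = 3/4b = 236.842ms

1. 0.0ms @ 0 + 236.842ms (3/4)
2. 236.842ms @ 3/4 + 236.842ms (3/4)
3. 473.684ms @ 3/2 + 947.368ms (3)
4. 1421.053ms @ 9/2 + 710.526ms (9/4)
5. 2131.579ms @ 27/4 + 236.842ms (3/4)
6. 2368.421ms @ 15/2 + 236.842ms (3/4)
7. 2605.263ms @ 33/4 + 236.842ms (3/4)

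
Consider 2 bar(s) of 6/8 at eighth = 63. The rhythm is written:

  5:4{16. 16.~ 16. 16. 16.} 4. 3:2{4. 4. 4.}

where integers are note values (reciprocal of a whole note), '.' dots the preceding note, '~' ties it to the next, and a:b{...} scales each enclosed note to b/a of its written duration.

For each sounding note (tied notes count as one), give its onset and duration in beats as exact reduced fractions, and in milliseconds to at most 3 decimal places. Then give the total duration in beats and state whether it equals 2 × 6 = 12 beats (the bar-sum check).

1) 0.0ms=0b +571.429ms=3/5b
2) 571.429ms=3/5b +1142.857ms=6/5b
3) 1714.286ms=9/5b +571.429ms=3/5b
4) 2285.714ms=12/5b +571.429ms=3/5b
5) 2857.143ms=3b +2857.143ms=3b
6) 5714.286ms=6b +1904.762ms=2b
7) 7619.048ms=8b +1904.762ms=2b
8) 9523.81ms=10b +1904.762ms=2b
Σ=12b of 12 (63bpm 6/8) — PASS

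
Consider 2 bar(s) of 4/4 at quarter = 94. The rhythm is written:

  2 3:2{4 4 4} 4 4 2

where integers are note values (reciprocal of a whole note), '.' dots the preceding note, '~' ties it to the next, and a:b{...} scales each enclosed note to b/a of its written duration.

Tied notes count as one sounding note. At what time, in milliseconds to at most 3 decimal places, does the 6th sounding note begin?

1. 0.0ms @ 0 + 1276.596ms (2)
2. 1276.596ms @ 2 + 425.532ms (2/3)
3. 1702.128ms @ 8/3 + 425.532ms (2/3)
4. 2127.66ms @ 10/3 + 425.532ms (2/3)
5. 2553.191ms @ 4 + 638.298ms (1)
6. 3191.489ms @ 5 + 638.298ms (1)
7. 3829.787ms @ 6 + 1276.596ms (2)

note 6 onset = 5b = 3191.489ms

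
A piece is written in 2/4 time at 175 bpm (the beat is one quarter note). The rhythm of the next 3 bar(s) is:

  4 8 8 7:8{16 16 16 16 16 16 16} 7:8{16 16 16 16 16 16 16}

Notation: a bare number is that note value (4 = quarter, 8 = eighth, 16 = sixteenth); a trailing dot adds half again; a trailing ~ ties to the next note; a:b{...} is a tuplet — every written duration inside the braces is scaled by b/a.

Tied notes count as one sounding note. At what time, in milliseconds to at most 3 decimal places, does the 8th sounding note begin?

note 8 onset = 22/7b = 1077.551ms

1. 0.0ms @ 0 + 342.857ms (1)
2. 342.857ms @ 1 + 171.429ms (1/2)
3. 514.286ms @ 3/2 + 171.429ms (1/2)
4. 685.714ms @ 2 + 97.959ms (2/7)
5. 783.673ms @ 16/7 + 97.959ms (2/7)
6. 881.633ms @ 18/7 + 97.959ms (2/7)
7. 979.592ms @ 20/7 + 97.959ms (2/7)
8. 1077.551ms @ 22/7 + 97.959ms (2/7)
9. 1175.51ms @ 24/7 + 97.959ms (2/7)
10. 1273.469ms @ 26/7 + 97.959ms (2/7)
11. 1371.429ms @ 4 + 97.959ms (2/7)
12. 1469.388ms @ 30/7 + 97.959ms (2/7)
13. 1567.347ms @ 32/7 + 97.959ms (2/7)
14. 1665.306ms @ 34/7 + 97.959ms (2/7)
15. 1763.265ms @ 36/7 + 97.959ms (2/7)
16. 1861.224ms @ 38/7 + 97.959ms (2/7)
17. 1959.184ms @ 40/7 + 97.959ms (2/7)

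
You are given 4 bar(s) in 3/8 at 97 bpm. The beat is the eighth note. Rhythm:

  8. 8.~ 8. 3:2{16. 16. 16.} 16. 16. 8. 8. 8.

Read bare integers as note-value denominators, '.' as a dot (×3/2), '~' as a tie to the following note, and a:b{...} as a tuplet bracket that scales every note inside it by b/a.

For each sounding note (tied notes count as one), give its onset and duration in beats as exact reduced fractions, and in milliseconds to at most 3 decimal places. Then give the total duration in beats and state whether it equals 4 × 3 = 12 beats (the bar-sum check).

1) 0.0ms=0b +927.835ms=3/2b
2) 927.835ms=3/2b +1855.67ms=3b
3) 2783.505ms=9/2b +309.278ms=1/2b
4) 3092.784ms=5b +309.278ms=1/2b
5) 3402.062ms=11/2b +309.278ms=1/2b
6) 3711.34ms=6b +463.918ms=3/4b
7) 4175.258ms=27/4b +463.918ms=3/4b
8) 4639.175ms=15/2b +927.835ms=3/2b
9) 5567.01ms=9b +927.835ms=3/2b
10) 6494.845ms=21/2b +927.835ms=3/2b
Σ=12b of 12 (97bpm 3/8) — PASS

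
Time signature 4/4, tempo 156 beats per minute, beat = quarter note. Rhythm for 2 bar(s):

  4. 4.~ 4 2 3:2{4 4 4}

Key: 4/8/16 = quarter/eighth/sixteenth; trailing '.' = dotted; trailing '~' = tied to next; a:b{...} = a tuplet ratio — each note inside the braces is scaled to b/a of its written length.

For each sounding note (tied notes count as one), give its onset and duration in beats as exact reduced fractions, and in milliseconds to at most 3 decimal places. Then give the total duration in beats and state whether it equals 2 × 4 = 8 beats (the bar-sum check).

1) 0.0ms=0b +576.923ms=3/2b
2) 576.923ms=3/2b +961.538ms=5/2b
3) 1538.462ms=4b +769.231ms=2b
4) 2307.692ms=6b +256.41ms=2/3b
5) 2564.103ms=20/3b +256.41ms=2/3b
6) 2820.513ms=22/3b +256.41ms=2/3b
Σ=8b of 8 (156bpm 4/4) — PASS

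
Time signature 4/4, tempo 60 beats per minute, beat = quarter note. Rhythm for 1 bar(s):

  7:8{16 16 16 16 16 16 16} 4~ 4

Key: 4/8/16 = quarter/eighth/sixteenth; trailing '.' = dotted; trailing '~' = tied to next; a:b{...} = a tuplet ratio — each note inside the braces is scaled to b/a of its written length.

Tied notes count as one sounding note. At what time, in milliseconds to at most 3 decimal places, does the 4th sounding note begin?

note 4 onset = 6/7b = 857.143ms

1. 0.0ms @ 0 + 285.714ms (2/7)
2. 285.714ms @ 2/7 + 285.714ms (2/7)
3. 571.429ms @ 4/7 + 285.714ms (2/7)
4. 857.143ms @ 6/7 + 285.714ms (2/7)
5. 1142.857ms @ 8/7 + 285.714ms (2/7)
6. 1428.571ms @ 10/7 + 285.714ms (2/7)
7. 1714.286ms @ 12/7 + 285.714ms (2/7)
8. 2000.0ms @ 2 + 2000.0ms (2)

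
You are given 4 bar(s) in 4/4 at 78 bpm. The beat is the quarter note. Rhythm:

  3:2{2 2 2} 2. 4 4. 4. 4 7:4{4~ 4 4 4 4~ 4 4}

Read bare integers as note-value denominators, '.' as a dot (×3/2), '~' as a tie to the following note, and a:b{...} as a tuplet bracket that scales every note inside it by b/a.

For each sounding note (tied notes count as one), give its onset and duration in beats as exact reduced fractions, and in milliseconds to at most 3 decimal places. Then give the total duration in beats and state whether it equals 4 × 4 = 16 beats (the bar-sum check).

1) 0.0ms=0b +1025.641ms=4/3b
2) 1025.641ms=4/3b +1025.641ms=4/3b
3) 2051.282ms=8/3b +1025.641ms=4/3b
4) 3076.923ms=4b +2307.692ms=3b
5) 5384.615ms=7b +769.231ms=1b
6) 6153.846ms=8b +1153.846ms=3/2b
7) 7307.692ms=19/2b +1153.846ms=3/2b
8) 8461.538ms=11b +769.231ms=1b
9) 9230.769ms=12b +879.121ms=8/7b
10) 10109.89ms=92/7b +439.56ms=4/7b
11) 10549.451ms=96/7b +439.56ms=4/7b
12) 10989.011ms=100/7b +879.121ms=8/7b
13) 11868.132ms=108/7b +439.56ms=4/7b
Σ=16b of 16 (78bpm 4/4) — PASS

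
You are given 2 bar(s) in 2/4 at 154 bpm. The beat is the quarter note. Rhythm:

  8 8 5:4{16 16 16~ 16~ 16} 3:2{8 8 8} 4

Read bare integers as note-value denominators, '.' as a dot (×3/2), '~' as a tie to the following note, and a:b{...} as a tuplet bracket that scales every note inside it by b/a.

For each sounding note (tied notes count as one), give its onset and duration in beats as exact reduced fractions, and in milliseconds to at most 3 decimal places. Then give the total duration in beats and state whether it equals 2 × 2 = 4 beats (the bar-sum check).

1) 0.0ms=0b +194.805ms=1/2b
2) 194.805ms=1/2b +194.805ms=1/2b
3) 389.61ms=1b +77.922ms=1/5b
4) 467.532ms=6/5b +77.922ms=1/5b
5) 545.455ms=7/5b +233.766ms=3/5b
6) 779.221ms=2b +129.87ms=1/3b
7) 909.091ms=7/3b +129.87ms=1/3b
8) 1038.961ms=8/3b +129.87ms=1/3b
9) 1168.831ms=3b +389.61ms=1b
Σ=4b of 4 (154bpm 2/4) — PASS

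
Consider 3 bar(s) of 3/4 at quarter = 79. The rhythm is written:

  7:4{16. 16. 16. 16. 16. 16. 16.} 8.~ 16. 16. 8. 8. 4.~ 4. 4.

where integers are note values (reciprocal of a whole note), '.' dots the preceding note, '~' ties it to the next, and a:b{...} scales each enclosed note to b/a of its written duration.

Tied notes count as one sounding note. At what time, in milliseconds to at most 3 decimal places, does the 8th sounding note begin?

note 8 onset = 3/2b = 1139.241ms

1. 0.0ms @ 0 + 162.749ms (3/14)
2. 162.749ms @ 3/14 + 162.749ms (3/14)
3. 325.497ms @ 3/7 + 162.749ms (3/14)
4. 488.246ms @ 9/14 + 162.749ms (3/14)
5. 650.995ms @ 6/7 + 162.749ms (3/14)
6. 813.743ms @ 15/14 + 162.749ms (3/14)
7. 976.492ms @ 9/7 + 162.749ms (3/14)
8. 1139.241ms @ 3/2 + 854.43ms (9/8)
9. 1993.671ms @ 21/8 + 284.81ms (3/8)
10. 2278.481ms @ 3 + 569.62ms (3/4)
11. 2848.101ms @ 15/4 + 569.62ms (3/4)
12. 3417.722ms @ 9/2 + 2278.481ms (3)
13. 5696.203ms @ 15/2 + 1139.241ms (3/2)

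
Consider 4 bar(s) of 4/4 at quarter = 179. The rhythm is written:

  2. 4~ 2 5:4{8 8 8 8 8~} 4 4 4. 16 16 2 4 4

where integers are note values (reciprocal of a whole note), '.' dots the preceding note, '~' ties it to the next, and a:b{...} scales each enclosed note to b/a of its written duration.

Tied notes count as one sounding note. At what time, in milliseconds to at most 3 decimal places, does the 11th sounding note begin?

note 11 onset = 47/4b = 3938.547ms

1. 0.0ms @ 0 + 1005.587ms (3)
2. 1005.587ms @ 3 + 1005.587ms (3)
3. 2011.173ms @ 6 + 134.078ms (2/5)
4. 2145.251ms @ 32/5 + 134.078ms (2/5)
5. 2279.33ms @ 34/5 + 134.078ms (2/5)
6. 2413.408ms @ 36/5 + 134.078ms (2/5)
7. 2547.486ms @ 38/5 + 469.274ms (7/5)
8. 3016.76ms @ 9 + 335.196ms (1)
9. 3351.955ms @ 10 + 502.793ms (3/2)
10. 3854.749ms @ 23/2 + 83.799ms (1/4)
11. 3938.547ms @ 47/4 + 83.799ms (1/4)
12. 4022.346ms @ 12 + 670.391ms (2)
13. 4692.737ms @ 14 + 335.196ms (1)
14. 5027.933ms @ 15 + 335.196ms (1)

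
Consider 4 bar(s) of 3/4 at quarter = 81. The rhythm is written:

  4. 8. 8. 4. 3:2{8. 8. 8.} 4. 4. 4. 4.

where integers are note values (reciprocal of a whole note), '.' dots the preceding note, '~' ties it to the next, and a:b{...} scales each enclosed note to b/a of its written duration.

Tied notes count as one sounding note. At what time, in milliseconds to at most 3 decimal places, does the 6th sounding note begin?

note 6 onset = 5b = 3703.704ms

1. 0.0ms @ 0 + 1111.111ms (3/2)
2. 1111.111ms @ 3/2 + 555.556ms (3/4)
3. 1666.667ms @ 9/4 + 555.556ms (3/4)
4. 2222.222ms @ 3 + 1111.111ms (3/2)
5. 3333.333ms @ 9/2 + 370.37ms (1/2)
6. 3703.704ms @ 5 + 370.37ms (1/2)
7. 4074.074ms @ 11/2 + 370.37ms (1/2)
8. 4444.444ms @ 6 + 1111.111ms (3/2)
9. 5555.556ms @ 15/2 + 1111.111ms (3/2)
10. 6666.667ms @ 9 + 1111.111ms (3/2)
11. 7777.778ms @ 21/2 + 1111.111ms (3/2)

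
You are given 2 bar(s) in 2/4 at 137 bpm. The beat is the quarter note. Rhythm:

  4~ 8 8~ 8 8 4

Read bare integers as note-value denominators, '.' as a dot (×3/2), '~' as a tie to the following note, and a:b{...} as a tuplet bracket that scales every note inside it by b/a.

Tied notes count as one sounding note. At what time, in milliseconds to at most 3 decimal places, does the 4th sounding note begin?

1. 0.0ms @ 0 + 656.934ms (3/2)
2. 656.934ms @ 3/2 + 437.956ms (1)
3. 1094.891ms @ 5/2 + 218.978ms (1/2)
4. 1313.869ms @ 3 + 437.956ms (1)

note 4 onset = 3b = 1313.869ms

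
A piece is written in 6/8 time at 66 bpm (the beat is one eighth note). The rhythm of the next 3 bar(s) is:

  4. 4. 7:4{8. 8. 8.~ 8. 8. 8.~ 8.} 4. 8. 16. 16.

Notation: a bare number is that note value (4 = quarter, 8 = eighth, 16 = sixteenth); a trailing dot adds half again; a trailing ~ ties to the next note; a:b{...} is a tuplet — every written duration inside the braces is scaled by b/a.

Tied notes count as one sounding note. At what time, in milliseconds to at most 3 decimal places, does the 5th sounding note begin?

1. 0.0ms @ 0 + 2727.273ms (3)
2. 2727.273ms @ 3 + 2727.273ms (3)
3. 5454.545ms @ 6 + 779.221ms (6/7)
4. 6233.766ms @ 48/7 + 779.221ms (6/7)
5. 7012.987ms @ 54/7 + 1558.442ms (12/7)
6. 8571.429ms @ 66/7 + 779.221ms (6/7)
7. 9350.649ms @ 72/7 + 1558.442ms (12/7)
8. 10909.091ms @ 12 + 2727.273ms (3)
9. 13636.364ms @ 15 + 1363.636ms (3/2)
10. 15000.0ms @ 33/2 + 681.818ms (3/4)
11. 15681.818ms @ 69/4 + 681.818ms (3/4)

note 5 onset = 54/7b = 7012.987ms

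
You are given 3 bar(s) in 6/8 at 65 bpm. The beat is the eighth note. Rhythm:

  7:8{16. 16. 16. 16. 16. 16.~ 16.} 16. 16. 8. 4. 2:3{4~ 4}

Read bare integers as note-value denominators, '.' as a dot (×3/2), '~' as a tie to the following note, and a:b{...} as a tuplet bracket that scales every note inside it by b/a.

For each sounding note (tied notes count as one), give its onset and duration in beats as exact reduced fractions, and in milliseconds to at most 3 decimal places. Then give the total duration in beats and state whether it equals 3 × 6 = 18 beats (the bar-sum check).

1) 0.0ms=0b +791.209ms=6/7b
2) 791.209ms=6/7b +791.209ms=6/7b
3) 1582.418ms=12/7b +791.209ms=6/7b
4) 2373.626ms=18/7b +791.209ms=6/7b
5) 3164.835ms=24/7b +791.209ms=6/7b
6) 3956.044ms=30/7b +1582.418ms=12/7b
7) 5538.462ms=6b +692.308ms=3/4b
8) 6230.769ms=27/4b +692.308ms=3/4b
9) 6923.077ms=15/2b +1384.615ms=3/2b
10) 8307.692ms=9b +2769.231ms=3b
11) 11076.923ms=12b +5538.462ms=6b
Σ=18b of 18 (65bpm 6/8) — PASS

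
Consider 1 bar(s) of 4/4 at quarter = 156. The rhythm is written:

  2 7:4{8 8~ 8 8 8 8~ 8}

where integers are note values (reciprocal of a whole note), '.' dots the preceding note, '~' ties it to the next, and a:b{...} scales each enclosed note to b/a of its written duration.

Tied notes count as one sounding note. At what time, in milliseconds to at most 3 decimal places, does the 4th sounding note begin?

note 4 onset = 20/7b = 1098.901ms

1. 0.0ms @ 0 + 769.231ms (2)
2. 769.231ms @ 2 + 109.89ms (2/7)
3. 879.121ms @ 16/7 + 219.78ms (4/7)
4. 1098.901ms @ 20/7 + 109.89ms (2/7)
5. 1208.791ms @ 22/7 + 109.89ms (2/7)
6. 1318.681ms @ 24/7 + 219.78ms (4/7)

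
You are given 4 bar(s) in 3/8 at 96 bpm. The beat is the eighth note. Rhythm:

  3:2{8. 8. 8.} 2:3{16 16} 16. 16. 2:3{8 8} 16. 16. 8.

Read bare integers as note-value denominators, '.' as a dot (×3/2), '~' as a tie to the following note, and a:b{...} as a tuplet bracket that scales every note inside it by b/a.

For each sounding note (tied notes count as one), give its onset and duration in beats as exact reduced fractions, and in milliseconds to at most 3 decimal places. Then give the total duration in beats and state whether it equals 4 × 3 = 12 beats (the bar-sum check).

1) 0.0ms=0b +625.0ms=1b
2) 625.0ms=1b +625.0ms=1b
3) 1250.0ms=2b +625.0ms=1b
4) 1875.0ms=3b +468.75ms=3/4b
5) 2343.75ms=15/4b +468.75ms=3/4b
6) 2812.5ms=9/2b +468.75ms=3/4b
7) 3281.25ms=21/4b +468.75ms=3/4b
8) 3750.0ms=6b +937.5ms=3/2b
9) 4687.5ms=15/2b +937.5ms=3/2b
10) 5625.0ms=9b +468.75ms=3/4b
11) 6093.75ms=39/4b +468.75ms=3/4b
12) 6562.5ms=21/2b +937.5ms=3/2b
Σ=12b of 12 (96bpm 3/8) — PASS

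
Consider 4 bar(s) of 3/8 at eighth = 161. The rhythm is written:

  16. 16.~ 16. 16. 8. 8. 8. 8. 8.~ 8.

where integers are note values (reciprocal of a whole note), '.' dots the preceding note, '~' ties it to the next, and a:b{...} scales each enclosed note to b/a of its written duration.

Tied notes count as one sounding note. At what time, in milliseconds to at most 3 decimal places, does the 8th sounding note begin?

note 8 onset = 9b = 3354.037ms

1. 0.0ms @ 0 + 279.503ms (3/4)
2. 279.503ms @ 3/4 + 559.006ms (3/2)
3. 838.509ms @ 9/4 + 279.503ms (3/4)
4. 1118.012ms @ 3 + 559.006ms (3/2)
5. 1677.019ms @ 9/2 + 559.006ms (3/2)
6. 2236.025ms @ 6 + 559.006ms (3/2)
7. 2795.031ms @ 15/2 + 559.006ms (3/2)
8. 3354.037ms @ 9 + 1118.012ms (3)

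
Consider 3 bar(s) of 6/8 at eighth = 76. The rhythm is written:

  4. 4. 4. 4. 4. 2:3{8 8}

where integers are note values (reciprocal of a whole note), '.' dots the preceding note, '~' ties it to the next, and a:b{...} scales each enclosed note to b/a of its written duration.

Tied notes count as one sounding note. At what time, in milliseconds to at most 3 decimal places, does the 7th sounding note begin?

1. 0.0ms @ 0 + 2368.421ms (3)
2. 2368.421ms @ 3 + 2368.421ms (3)
3. 4736.842ms @ 6 + 2368.421ms (3)
4. 7105.263ms @ 9 + 2368.421ms (3)
5. 9473.684ms @ 12 + 2368.421ms (3)
6. 11842.105ms @ 15 + 1184.211ms (3/2)
7. 13026.316ms @ 33/2 + 1184.211ms (3/2)

note 7 onset = 33/2b = 13026.316ms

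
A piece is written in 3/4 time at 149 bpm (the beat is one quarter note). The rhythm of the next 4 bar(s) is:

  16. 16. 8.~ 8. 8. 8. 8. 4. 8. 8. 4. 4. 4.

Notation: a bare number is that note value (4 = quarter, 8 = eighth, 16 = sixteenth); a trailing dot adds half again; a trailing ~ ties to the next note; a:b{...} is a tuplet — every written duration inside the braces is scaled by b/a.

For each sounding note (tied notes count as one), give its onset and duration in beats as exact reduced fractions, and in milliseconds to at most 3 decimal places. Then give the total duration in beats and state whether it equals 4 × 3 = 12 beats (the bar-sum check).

1) 0.0ms=0b +151.007ms=3/8b
2) 151.007ms=3/8b +151.007ms=3/8b
3) 302.013ms=3/4b +604.027ms=3/2b
4) 906.04ms=9/4b +302.013ms=3/4b
5) 1208.054ms=3b +302.013ms=3/4b
6) 1510.067ms=15/4b +302.013ms=3/4b
7) 1812.081ms=9/2b +604.027ms=3/2b
8) 2416.107ms=6b +302.013ms=3/4b
9) 2718.121ms=27/4b +302.013ms=3/4b
10) 3020.134ms=15/2b +604.027ms=3/2b
11) 3624.161ms=9b +604.027ms=3/2b
12) 4228.188ms=21/2b +604.027ms=3/2b
Σ=12b of 12 (149bpm 3/4) — PASS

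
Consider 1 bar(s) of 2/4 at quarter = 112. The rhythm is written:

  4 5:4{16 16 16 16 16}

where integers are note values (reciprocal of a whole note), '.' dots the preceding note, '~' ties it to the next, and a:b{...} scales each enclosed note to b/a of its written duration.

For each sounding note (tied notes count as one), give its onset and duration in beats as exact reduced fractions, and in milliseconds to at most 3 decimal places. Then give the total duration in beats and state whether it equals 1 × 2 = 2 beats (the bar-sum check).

1) 0.0ms=0b +535.714ms=1b
2) 535.714ms=1b +107.143ms=1/5b
3) 642.857ms=6/5b +107.143ms=1/5b
4) 750.0ms=7/5b +107.143ms=1/5b
5) 857.143ms=8/5b +107.143ms=1/5b
6) 964.286ms=9/5b +107.143ms=1/5b
Σ=2b of 2 (112bpm 2/4) — PASS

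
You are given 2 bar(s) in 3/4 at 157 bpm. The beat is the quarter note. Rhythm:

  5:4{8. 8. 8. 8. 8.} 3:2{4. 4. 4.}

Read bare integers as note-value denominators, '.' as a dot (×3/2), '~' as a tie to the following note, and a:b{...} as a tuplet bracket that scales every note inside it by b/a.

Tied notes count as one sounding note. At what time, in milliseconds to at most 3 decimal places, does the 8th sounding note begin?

note 8 onset = 5b = 1910.828ms

1. 0.0ms @ 0 + 229.299ms (3/5)
2. 229.299ms @ 3/5 + 229.299ms (3/5)
3. 458.599ms @ 6/5 + 229.299ms (3/5)
4. 687.898ms @ 9/5 + 229.299ms (3/5)
5. 917.197ms @ 12/5 + 229.299ms (3/5)
6. 1146.497ms @ 3 + 382.166ms (1)
7. 1528.662ms @ 4 + 382.166ms (1)
8. 1910.828ms @ 5 + 382.166ms (1)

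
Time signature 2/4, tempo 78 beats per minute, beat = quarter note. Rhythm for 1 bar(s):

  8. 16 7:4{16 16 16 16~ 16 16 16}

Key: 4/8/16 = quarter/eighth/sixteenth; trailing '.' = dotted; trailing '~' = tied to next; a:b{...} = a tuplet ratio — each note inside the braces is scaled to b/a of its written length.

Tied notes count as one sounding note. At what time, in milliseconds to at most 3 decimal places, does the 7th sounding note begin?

1. 0.0ms @ 0 + 576.923ms (3/4)
2. 576.923ms @ 3/4 + 192.308ms (1/4)
3. 769.231ms @ 1 + 109.89ms (1/7)
4. 879.121ms @ 8/7 + 109.89ms (1/7)
5. 989.011ms @ 9/7 + 109.89ms (1/7)
6. 1098.901ms @ 10/7 + 219.78ms (2/7)
7. 1318.681ms @ 12/7 + 109.89ms (1/7)
8. 1428.571ms @ 13/7 + 109.89ms (1/7)

note 7 onset = 12/7b = 1318.681ms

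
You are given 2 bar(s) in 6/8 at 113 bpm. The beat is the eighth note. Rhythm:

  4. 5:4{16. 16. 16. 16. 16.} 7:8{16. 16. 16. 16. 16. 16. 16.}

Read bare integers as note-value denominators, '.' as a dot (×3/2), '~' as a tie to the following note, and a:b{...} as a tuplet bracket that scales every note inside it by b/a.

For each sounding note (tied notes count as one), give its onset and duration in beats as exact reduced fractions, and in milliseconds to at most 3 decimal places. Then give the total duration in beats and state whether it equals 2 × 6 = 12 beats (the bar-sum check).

1) 0.0ms=0b +1592.92ms=3b
2) 1592.92ms=3b +318.584ms=3/5b
3) 1911.504ms=18/5b +318.584ms=3/5b
4) 2230.088ms=21/5b +318.584ms=3/5b
5) 2548.673ms=24/5b +318.584ms=3/5b
6) 2867.257ms=27/5b +318.584ms=3/5b
7) 3185.841ms=6b +455.12ms=6/7b
8) 3640.961ms=48/7b +455.12ms=6/7b
9) 4096.081ms=54/7b +455.12ms=6/7b
10) 4551.201ms=60/7b +455.12ms=6/7b
11) 5006.321ms=66/7b +455.12ms=6/7b
12) 5461.441ms=72/7b +455.12ms=6/7b
13) 5916.561ms=78/7b +455.12ms=6/7b
Σ=12b of 12 (113bpm 6/8) — PASS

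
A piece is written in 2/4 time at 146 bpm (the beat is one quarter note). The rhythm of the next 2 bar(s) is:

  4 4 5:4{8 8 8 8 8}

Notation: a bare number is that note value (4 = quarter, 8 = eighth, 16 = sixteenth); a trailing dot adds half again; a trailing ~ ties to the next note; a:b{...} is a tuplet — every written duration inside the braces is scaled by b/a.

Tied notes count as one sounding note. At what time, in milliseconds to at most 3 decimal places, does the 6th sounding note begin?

note 6 onset = 16/5b = 1315.068ms

1. 0.0ms @ 0 + 410.959ms (1)
2. 410.959ms @ 1 + 410.959ms (1)
3. 821.918ms @ 2 + 164.384ms (2/5)
4. 986.301ms @ 12/5 + 164.384ms (2/5)
5. 1150.685ms @ 14/5 + 164.384ms (2/5)
6. 1315.068ms @ 16/5 + 164.384ms (2/5)
7. 1479.452ms @ 18/5 + 164.384ms (2/5)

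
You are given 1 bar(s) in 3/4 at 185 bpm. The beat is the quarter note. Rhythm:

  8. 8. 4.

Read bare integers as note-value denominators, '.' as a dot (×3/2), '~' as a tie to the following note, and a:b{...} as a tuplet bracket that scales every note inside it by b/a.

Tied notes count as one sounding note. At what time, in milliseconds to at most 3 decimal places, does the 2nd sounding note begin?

1. 0.0ms @ 0 + 243.243ms (3/4)
2. 243.243ms @ 3/4 + 243.243ms (3/4)
3. 486.486ms @ 3/2 + 486.486ms (3/2)

note 2 onset = 3/4b = 243.243ms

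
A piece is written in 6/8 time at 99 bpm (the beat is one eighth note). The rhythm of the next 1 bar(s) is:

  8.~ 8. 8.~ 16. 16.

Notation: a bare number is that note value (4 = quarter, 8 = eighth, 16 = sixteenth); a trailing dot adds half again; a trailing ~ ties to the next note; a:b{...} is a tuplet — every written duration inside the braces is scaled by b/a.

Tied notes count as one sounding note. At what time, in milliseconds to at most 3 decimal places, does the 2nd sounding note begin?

1. 0.0ms @ 0 + 1818.182ms (3)
2. 1818.182ms @ 3 + 1363.636ms (9/4)
3. 3181.818ms @ 21/4 + 454.545ms (3/4)

note 2 onset = 3b = 1818.182ms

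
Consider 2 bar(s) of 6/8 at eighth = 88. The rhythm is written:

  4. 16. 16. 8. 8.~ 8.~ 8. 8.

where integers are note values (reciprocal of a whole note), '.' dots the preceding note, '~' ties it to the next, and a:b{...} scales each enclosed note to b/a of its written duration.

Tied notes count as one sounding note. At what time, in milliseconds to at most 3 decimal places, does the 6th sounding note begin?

1. 0.0ms @ 0 + 2045.455ms (3)
2. 2045.455ms @ 3 + 511.364ms (3/4)
3. 2556.818ms @ 15/4 + 511.364ms (3/4)
4. 3068.182ms @ 9/2 + 1022.727ms (3/2)
5. 4090.909ms @ 6 + 3068.182ms (9/2)
6. 7159.091ms @ 21/2 + 1022.727ms (3/2)

note 6 onset = 21/2b = 7159.091ms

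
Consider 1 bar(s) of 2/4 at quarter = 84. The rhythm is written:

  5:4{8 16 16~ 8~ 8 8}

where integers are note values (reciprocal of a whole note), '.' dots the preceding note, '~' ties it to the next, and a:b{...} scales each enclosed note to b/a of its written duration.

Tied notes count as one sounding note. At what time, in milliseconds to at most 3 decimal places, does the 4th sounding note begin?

1. 0.0ms @ 0 + 285.714ms (2/5)
2. 285.714ms @ 2/5 + 142.857ms (1/5)
3. 428.571ms @ 3/5 + 714.286ms (1)
4. 1142.857ms @ 8/5 + 285.714ms (2/5)

note 4 onset = 8/5b = 1142.857ms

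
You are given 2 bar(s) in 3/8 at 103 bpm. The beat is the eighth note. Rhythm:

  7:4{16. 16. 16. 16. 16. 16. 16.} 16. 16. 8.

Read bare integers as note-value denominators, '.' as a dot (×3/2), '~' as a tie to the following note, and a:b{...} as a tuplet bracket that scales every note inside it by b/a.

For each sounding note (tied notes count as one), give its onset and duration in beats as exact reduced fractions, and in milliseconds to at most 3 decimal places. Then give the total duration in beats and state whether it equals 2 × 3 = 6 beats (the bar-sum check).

1) 0.0ms=0b +249.653ms=3/7b
2) 249.653ms=3/7b +249.653ms=3/7b
3) 499.307ms=6/7b +249.653ms=3/7b
4) 748.96ms=9/7b +249.653ms=3/7b
5) 998.613ms=12/7b +249.653ms=3/7b
6) 1248.266ms=15/7b +249.653ms=3/7b
7) 1497.92ms=18/7b +249.653ms=3/7b
8) 1747.573ms=3b +436.893ms=3/4b
9) 2184.466ms=15/4b +436.893ms=3/4b
10) 2621.359ms=9/2b +873.786ms=3/2b
Σ=6b of 6 (103bpm 3/8) — PASS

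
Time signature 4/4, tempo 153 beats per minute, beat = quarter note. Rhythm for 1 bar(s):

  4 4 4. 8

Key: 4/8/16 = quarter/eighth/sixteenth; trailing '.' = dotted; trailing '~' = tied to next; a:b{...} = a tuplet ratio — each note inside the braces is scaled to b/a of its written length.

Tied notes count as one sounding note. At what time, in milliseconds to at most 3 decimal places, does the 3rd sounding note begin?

note 3 onset = 2b = 784.314ms

1. 0.0ms @ 0 + 392.157ms (1)
2. 392.157ms @ 1 + 392.157ms (1)
3. 784.314ms @ 2 + 588.235ms (3/2)
4. 1372.549ms @ 7/2 + 196.078ms (1/2)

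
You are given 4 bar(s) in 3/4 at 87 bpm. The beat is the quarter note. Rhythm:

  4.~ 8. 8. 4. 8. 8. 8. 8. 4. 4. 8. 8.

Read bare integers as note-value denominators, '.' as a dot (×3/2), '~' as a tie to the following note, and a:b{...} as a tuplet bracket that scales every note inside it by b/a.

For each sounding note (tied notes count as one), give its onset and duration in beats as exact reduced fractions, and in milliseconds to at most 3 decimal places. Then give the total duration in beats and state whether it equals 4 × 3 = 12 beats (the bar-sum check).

1) 0.0ms=0b +1551.724ms=9/4b
2) 1551.724ms=9/4b +517.241ms=3/4b
3) 2068.966ms=3b +1034.483ms=3/2b
4) 3103.448ms=9/2b +517.241ms=3/4b
5) 3620.69ms=21/4b +517.241ms=3/4b
6) 4137.931ms=6b +517.241ms=3/4b
7) 4655.172ms=27/4b +517.241ms=3/4b
8) 5172.414ms=15/2b +1034.483ms=3/2b
9) 6206.897ms=9b +1034.483ms=3/2b
10) 7241.379ms=21/2b +517.241ms=3/4b
11) 7758.621ms=45/4b +517.241ms=3/4b
Σ=12b of 12 (87bpm 3/4) — PASS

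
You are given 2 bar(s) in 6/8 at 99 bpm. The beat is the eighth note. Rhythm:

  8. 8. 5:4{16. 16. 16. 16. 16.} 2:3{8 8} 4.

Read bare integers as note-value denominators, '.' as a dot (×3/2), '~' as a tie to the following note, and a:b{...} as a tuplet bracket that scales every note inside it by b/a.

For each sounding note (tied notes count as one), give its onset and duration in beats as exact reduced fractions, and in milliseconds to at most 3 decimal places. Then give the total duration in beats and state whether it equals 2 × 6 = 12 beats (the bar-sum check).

1) 0.0ms=0b +909.091ms=3/2b
2) 909.091ms=3/2b +909.091ms=3/2b
3) 1818.182ms=3b +363.636ms=3/5b
4) 2181.818ms=18/5b +363.636ms=3/5b
5) 2545.455ms=21/5b +363.636ms=3/5b
6) 2909.091ms=24/5b +363.636ms=3/5b
7) 3272.727ms=27/5b +363.636ms=3/5b
8) 3636.364ms=6b +909.091ms=3/2b
9) 4545.455ms=15/2b +909.091ms=3/2b
10) 5454.545ms=9b +1818.182ms=3b
Σ=12b of 12 (99bpm 6/8) — PASS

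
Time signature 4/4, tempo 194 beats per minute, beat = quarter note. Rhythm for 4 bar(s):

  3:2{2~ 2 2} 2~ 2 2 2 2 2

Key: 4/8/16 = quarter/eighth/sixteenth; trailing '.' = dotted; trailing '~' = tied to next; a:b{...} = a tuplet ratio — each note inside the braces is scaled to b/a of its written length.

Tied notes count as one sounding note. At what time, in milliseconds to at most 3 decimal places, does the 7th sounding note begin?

1. 0.0ms @ 0 + 824.742ms (8/3)
2. 824.742ms @ 8/3 + 412.371ms (4/3)
3. 1237.113ms @ 4 + 1237.113ms (4)
4. 2474.227ms @ 8 + 618.557ms (2)
5. 3092.784ms @ 10 + 618.557ms (2)
6. 3711.34ms @ 12 + 618.557ms (2)
7. 4329.897ms @ 14 + 618.557ms (2)

note 7 onset = 14b = 4329.897ms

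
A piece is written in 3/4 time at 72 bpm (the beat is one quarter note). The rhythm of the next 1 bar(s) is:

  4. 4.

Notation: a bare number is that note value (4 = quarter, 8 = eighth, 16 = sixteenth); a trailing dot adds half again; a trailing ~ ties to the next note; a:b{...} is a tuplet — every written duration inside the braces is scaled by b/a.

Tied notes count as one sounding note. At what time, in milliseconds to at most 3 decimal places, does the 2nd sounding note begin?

note 2 onset = 3/2b = 1250.0ms

1. 0.0ms @ 0 + 1250.0ms (3/2)
2. 1250.0ms @ 3/2 + 1250.0ms (3/2)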